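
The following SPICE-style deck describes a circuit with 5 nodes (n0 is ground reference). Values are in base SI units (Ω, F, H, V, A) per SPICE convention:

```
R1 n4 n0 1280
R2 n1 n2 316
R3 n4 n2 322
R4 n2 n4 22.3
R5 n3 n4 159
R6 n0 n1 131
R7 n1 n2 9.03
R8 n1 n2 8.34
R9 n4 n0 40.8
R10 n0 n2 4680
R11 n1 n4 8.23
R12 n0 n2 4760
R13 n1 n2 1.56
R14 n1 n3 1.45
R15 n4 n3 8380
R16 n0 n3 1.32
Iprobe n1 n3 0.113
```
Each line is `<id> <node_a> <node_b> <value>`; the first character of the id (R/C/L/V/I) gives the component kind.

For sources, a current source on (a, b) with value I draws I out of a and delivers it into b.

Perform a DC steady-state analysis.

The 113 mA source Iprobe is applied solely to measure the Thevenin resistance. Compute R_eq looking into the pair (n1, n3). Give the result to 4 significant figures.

R_eq = 1.383 Ω

Apply KCL at each of the 4 non-ground nodes and solve the resulting linear system.
Node n1: branches {R2, R6, R7, R8, R11, R13, R14, Iprobe} → V_1 = -0.1504
Node n2: branches {R2, R3, R4, R7, R8, R10, R12, R13} → V_2 = -0.1491
Node n3: branches {R5, R14, R15, R16, Iprobe} → V_3 = 0.005813
Node n4: branches {R1, R3, R4, R5, R9, R11, R15} → V_4 = -0.1262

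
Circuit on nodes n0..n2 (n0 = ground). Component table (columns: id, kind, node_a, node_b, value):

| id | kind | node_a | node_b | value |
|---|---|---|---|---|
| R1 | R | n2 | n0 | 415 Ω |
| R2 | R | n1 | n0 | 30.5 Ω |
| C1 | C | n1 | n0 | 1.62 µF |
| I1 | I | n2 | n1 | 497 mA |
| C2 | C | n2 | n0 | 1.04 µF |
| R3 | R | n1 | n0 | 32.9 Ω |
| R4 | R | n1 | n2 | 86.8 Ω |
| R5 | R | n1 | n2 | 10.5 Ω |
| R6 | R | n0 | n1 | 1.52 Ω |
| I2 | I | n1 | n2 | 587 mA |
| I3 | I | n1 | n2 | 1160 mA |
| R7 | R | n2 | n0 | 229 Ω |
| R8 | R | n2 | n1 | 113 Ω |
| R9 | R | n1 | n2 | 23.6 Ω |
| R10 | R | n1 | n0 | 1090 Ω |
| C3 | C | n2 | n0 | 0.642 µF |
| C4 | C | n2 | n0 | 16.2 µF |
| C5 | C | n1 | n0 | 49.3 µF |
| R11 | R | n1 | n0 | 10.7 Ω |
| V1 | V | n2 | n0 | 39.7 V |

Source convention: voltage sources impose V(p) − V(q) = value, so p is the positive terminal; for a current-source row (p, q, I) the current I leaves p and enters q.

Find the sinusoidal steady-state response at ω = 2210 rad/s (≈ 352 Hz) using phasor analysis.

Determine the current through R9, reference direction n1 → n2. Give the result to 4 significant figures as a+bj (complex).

Apply KCL at each of the 2 non-ground nodes and solve the resulting linear system.
Node n1: branches {R2, C1, I1, R3, R4, R5, R6, I2, I3, R8, R9, R10, C5, R11} → V_1 = 5.091-0.5885j
Node n2: branches {R1, I1, C2, R4, R5, I2, I3, R7, R8, R9, C3, C4, V1} → V_2 = 39.70+0.000j
Source currents: i(V1)=-4.487-1.662j

-1.466-0.02494j A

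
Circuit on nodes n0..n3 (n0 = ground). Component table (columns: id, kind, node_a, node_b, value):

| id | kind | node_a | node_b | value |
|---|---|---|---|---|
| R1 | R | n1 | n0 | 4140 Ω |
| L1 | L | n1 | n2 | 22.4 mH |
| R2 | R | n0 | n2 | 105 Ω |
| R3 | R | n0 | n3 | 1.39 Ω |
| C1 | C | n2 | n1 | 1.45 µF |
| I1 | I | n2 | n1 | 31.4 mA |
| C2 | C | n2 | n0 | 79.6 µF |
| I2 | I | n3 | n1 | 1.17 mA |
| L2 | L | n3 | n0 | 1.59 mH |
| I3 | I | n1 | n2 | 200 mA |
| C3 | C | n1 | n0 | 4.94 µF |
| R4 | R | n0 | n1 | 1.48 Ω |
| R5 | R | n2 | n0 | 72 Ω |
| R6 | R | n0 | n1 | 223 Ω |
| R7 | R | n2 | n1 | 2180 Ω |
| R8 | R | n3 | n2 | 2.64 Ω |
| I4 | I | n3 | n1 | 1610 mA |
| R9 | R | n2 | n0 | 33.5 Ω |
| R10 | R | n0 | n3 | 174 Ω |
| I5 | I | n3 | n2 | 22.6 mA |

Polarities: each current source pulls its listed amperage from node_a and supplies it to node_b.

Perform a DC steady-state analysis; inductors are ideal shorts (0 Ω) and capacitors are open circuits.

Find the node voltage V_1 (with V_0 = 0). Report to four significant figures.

1.469 V

Apply KCL at each of the 3 non-ground nodes and solve the resulting linear system.
Node n1: branches {R1, L1, C1, I1, I2, I3, C3, R4, R6, R7, I4} → V_1 = 1.469
Node n2: branches {L1, R2, C1, I1, C2, I3, R5, R7, R8, R9, I5} → V_2 = 1.469
Node n3: branches {R3, I2, L2, R8, I4, R10, I5} → V_3 = 0.000
Source currents: i(L1)=0.4433, i(L2)=-1.077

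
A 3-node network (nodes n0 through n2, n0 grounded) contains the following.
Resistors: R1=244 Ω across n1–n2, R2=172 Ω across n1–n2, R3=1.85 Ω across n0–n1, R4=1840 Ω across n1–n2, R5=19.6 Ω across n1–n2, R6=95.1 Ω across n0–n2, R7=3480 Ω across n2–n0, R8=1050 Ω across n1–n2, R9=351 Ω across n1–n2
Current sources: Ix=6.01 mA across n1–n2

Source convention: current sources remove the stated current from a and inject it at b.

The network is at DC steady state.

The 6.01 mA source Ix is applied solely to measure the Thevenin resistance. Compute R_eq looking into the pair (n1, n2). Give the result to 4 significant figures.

MNA unknowns: 2 node voltages V₁..V_2
R1: Y=0.004098 on G[1,2]
R2: Y=0.005814 on G[1,2]
R3: Y=0.5405 on G[0,1]
R4: Y=0.0005435 on G[1,2]
R5: Y=0.05102 on G[1,2]
R6: Y=0.01052 on G[0,2]
R7: Y=0.0002874 on G[2,0]
R8: Y=0.0009524 on G[1,2]
R9: Y=0.002849 on G[1,2]
Ix: z[1]−=0.00601, z[2]+=0.00601
solve → V1=-0.001552, V2=0.07766

R_eq = 13.18 Ω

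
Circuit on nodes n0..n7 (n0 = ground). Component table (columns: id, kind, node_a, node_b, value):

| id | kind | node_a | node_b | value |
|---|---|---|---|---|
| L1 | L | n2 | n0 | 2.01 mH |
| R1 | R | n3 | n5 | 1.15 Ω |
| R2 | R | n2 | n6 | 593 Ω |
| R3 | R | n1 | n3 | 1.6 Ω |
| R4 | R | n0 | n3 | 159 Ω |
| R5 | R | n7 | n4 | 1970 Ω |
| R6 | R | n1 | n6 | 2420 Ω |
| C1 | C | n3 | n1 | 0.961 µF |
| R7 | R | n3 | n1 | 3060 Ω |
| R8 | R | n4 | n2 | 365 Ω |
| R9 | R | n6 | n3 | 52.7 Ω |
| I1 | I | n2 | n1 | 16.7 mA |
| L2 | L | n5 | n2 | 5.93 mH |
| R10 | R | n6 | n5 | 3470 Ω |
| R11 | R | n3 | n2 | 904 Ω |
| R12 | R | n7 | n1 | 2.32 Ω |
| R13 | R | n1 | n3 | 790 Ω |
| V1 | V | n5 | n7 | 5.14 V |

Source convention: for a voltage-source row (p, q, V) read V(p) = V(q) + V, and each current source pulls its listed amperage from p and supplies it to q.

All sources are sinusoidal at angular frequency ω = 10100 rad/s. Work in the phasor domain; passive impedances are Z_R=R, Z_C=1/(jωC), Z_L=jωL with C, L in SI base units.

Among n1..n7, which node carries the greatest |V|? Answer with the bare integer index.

MNA unknowns: 7 node voltages V₁..V_7 plus 1 source current (V1)
L1: Y=0.000-0.04926j on G[2,0]
R1: Y=0.8696+0.000j on G[3,5]
R2: Y=0.001686+0.000j on G[2,6]
R3: Y=0.6250+0.000j on G[1,3]
R4: Y=0.006289+0.000j on G[0,3]
R5: Y=0.0005076+0.000j on G[7,4]
R6: Y=0.0004132+0.000j on G[1,6]
C1: Y=0.000+0.009706j on G[3,1]
R7: Y=0.0003268+0.000j on G[3,1]
R8: Y=0.002740+0.000j on G[4,2]
R9: Y=0.01898+0.000j on G[6,3]
I1: z[2]−=0.0167, z[1]+=0.0167
L2: Y=0.000-0.01670j on G[5,2]
R10: Y=0.0002882+0.000j on G[6,5]
R11: Y=0.001106+0.000j on G[3,2]
R12: Y=0.4310+0.000j on G[7,1]
R13: Y=0.001266+0.000j on G[1,3]
V1: row V5−V7=5.14, i_V1 at 5,7
solve → V1=-1.872+1.322j, V2=0.1661+0.03376j, V3=-0.2644+1.301j, V4=-0.5240+0.2344j, V5=0.8911+1.317j, V6=-0.2460+1.202j, V7=-4.249+1.317j
aux → i_V1=-1.027-0.001734j

7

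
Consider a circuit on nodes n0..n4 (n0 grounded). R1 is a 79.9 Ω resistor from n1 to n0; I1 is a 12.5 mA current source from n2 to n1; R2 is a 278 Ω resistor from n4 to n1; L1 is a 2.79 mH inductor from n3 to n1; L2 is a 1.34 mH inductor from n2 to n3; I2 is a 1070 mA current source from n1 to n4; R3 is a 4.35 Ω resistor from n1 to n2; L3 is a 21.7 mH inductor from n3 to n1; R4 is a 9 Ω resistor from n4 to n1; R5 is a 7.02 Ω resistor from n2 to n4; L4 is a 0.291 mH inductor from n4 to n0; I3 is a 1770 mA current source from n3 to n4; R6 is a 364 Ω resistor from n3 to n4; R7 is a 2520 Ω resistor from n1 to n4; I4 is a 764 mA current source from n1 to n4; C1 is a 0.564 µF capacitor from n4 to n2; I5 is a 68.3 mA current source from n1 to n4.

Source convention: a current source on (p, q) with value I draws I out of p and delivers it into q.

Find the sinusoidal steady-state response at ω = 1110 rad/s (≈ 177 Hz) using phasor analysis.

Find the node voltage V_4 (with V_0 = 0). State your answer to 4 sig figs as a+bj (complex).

-0.002348+0.05785j V

Apply KCL at each of the 4 non-ground nodes and solve the resulting linear system.
Node n1: branches {R1, I1, R2, L1, I2, R3, L3, R4, R7, I4, I5} → V_1 = -14.31-0.5809j
Node n2: branches {I1, L2, R3, R5, C1} → V_2 = -12.71+0.7092j
Node n3: branches {L1, L2, L3, I3, R6} → V_3 = -13.27-1.416j
Node n4: branches {R2, I2, R4, R5, L4, I3, R6, R7, I4, C1, I5} → V_4 = -0.002348+0.05785j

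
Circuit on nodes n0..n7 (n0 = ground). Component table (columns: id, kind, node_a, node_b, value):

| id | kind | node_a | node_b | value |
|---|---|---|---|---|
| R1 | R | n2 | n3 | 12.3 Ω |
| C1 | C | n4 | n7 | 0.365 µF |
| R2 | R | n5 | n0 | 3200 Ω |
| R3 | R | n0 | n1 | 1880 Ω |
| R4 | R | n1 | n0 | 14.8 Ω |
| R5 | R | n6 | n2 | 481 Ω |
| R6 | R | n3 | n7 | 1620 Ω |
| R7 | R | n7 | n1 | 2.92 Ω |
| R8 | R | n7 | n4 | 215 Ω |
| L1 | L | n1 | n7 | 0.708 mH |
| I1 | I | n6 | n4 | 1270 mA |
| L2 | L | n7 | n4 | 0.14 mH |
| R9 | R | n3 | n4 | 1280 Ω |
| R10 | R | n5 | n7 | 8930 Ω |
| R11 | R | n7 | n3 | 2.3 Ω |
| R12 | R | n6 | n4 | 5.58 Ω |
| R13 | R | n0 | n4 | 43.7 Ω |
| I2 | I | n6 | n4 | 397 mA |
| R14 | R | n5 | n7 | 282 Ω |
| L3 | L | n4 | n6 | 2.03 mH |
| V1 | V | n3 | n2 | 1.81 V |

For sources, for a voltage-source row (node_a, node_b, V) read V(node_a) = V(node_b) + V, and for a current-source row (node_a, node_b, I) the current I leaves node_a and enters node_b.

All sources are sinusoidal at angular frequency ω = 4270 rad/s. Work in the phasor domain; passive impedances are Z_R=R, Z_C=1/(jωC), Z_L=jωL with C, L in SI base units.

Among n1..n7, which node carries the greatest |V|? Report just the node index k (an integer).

Element admittances at ω=4270 rad/s:
  Y(R1) = 0.08130+0.000j S between n2,n3
  Y(C1) = 0.000+0.001559j S between n4,n7
  Y(R2) = 0.0003125+0.000j S between n5,n0
  Y(R3) = 0.0005319+0.000j S between n0,n1
  Y(R4) = 0.06757+0.000j S between n1,n0
  Y(R5) = 0.002079+0.000j S between n6,n2
  Y(R6) = 0.0006173+0.000j S between n3,n7
  Y(R7) = 0.3425+0.000j S between n7,n1
  Y(R8) = 0.004651+0.000j S between n7,n4
  Y(L1) = 0.000-0.3308j S between n1,n7
  I1: injects 1.27 A into n4 (from n6)
  Y(L2) = 0.000-1.673j S between n7,n4
  Y(R9) = 0.0007813+0.000j S between n3,n4
  Y(R10) = 0.0001120+0.000j S between n5,n7
  Y(R11) = 0.4348+0.000j S between n7,n3
  Y(R12) = 0.1792+0.000j S between n6,n4
  Y(R13) = 0.02288+0.000j S between n0,n4
  I2: injects 0.397 A into n4 (from n6)
  Y(R14) = 0.003546+0.000j S between n5,n7
  Y(L3) = 0.000-0.1154j S between n4,n6
  V1: constraint V(n3)−V(n2) = 1.81
Assemble and solve the 8×8 MNA system:
  V(n1)=0.001203-0.001481j  V(n2)=-1.831-0.02128j  V(n3)=-0.02109-0.02128j  V(n4)=-0.003598+0.004428j  V(n5)=0.001358-0.001395j  V(n6)=-6.563-4.170j  V(n7)=0.001474-0.001514j
  i(V1)=-0.1373+0.008625j

6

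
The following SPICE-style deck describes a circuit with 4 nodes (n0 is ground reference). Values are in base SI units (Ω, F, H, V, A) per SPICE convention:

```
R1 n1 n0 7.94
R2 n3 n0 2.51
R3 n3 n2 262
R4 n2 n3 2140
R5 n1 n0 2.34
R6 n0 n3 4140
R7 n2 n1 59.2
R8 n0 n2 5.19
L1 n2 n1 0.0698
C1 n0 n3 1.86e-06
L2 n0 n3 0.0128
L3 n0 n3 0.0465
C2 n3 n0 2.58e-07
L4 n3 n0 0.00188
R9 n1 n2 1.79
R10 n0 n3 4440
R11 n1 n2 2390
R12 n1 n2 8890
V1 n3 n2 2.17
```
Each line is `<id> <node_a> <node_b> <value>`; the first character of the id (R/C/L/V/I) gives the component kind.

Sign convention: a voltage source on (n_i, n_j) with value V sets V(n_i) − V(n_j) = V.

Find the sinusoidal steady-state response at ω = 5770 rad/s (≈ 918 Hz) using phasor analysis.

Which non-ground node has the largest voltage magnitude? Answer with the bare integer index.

Element admittances at ω=5770 rad/s:
  Y(R1) = 0.1259+0.000j S between n1,n0
  Y(R2) = 0.3984+0.000j S between n3,n0
  Y(R3) = 0.003817+0.000j S between n3,n2
  Y(R4) = 0.0004673+0.000j S between n2,n3
  Y(R5) = 0.4274+0.000j S between n1,n0
  Y(R6) = 0.0002415+0.000j S between n0,n3
  Y(R7) = 0.01689+0.000j S between n2,n1
  Y(R8) = 0.1927+0.000j S between n0,n2
  Y(L1) = 0.000-0.002483j S between n2,n1
  Y(C1) = 0.000+0.01073j S between n0,n3
  Y(L2) = 0.000-0.01354j S between n0,n3
  Y(L3) = 0.000-0.003727j S between n0,n3
  Y(C2) = 0.000+0.001489j S between n3,n0
  Y(L4) = 0.000-0.09219j S between n3,n0
  Y(R9) = 0.5587+0.000j S between n1,n2
  Y(R10) = 0.0002252+0.000j S between n0,n3
  Y(R11) = 0.0004184+0.000j S between n1,n2
  Y(R12) = 0.0001125+0.000j S between n1,n2
  V1: constraint V(n3)−V(n2) = 2.17
Assemble and solve the 4×4 MNA system:
  V(n1)=-0.5125+0.06686j  V(n2)=-1.005+0.1290j  V(n3)=1.165+0.1290j
  i(V1)=-0.4865+0.06184j

3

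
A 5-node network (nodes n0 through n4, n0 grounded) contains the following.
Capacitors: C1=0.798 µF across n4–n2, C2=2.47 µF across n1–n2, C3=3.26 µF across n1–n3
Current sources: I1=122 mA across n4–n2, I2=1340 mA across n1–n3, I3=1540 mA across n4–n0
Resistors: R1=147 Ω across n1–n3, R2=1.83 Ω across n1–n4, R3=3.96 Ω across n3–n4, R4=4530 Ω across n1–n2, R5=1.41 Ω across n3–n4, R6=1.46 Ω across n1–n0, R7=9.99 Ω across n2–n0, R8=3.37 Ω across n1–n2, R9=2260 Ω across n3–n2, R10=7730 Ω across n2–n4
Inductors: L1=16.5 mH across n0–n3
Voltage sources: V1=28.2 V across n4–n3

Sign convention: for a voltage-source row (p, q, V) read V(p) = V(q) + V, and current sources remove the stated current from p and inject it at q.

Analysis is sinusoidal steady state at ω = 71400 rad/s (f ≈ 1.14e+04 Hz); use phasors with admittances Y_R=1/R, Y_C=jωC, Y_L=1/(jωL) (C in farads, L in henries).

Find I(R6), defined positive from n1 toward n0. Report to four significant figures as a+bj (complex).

-1.340-0.08652j A

Element admittances at ω=71400 rad/s:
  Y(C1) = 0.000+0.05698j S between n4,n2
  I1: injects 0.122 A into n2 (from n4)
  Y(R1) = 0.006803+0.000j S between n1,n3
  Y(R2) = 0.5464+0.000j S between n1,n4
  Y(C2) = 0.000+0.1764j S between n1,n2
  I2: injects 1.34 A into n3 (from n1)
  Y(R3) = 0.2525+0.000j S between n3,n4
  Y(R4) = 0.0002208+0.000j S between n1,n2
  Y(R5) = 0.7092+0.000j S between n3,n4
  Y(C3) = 0.000+0.2328j S between n1,n3
  Y(R6) = 0.6849+0.000j S between n1,n0
  Y(L1) = 0.000-0.0008488j S between n0,n3
  Y(R7) = 0.1001+0.000j S between n2,n0
  Y(R8) = 0.2967+0.000j S between n1,n2
  Y(R9) = 0.0004425+0.000j S between n3,n2
  Y(R10) = 0.0001294+0.000j S between n2,n4
  I3: injects 1.54 A into n0 (from n4)
  V1: constraint V(n4)−V(n3) = 28.2
Assemble and solve the 5×5 MNA system:
  V(n1)=-1.957-0.1263j  V(n2)=-2.074+0.6477j  V(n3)=-25.55+9.265j  V(n4)=2.650+9.265j
  i(V1)=-30.81-5.402j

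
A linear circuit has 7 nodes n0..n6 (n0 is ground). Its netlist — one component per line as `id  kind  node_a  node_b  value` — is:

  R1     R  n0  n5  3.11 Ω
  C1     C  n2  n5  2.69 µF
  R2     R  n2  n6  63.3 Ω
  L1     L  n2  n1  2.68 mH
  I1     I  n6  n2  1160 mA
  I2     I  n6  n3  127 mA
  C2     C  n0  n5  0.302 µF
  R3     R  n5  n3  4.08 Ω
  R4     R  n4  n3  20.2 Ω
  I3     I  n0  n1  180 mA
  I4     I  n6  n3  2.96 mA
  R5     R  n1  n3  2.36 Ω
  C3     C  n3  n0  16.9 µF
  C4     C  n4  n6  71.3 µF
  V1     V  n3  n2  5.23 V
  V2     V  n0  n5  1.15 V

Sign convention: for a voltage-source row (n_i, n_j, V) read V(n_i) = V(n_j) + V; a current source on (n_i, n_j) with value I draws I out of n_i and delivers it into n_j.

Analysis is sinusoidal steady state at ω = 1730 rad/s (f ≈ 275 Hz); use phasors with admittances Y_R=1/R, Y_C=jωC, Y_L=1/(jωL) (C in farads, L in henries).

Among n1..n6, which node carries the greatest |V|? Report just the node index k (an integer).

6

MNA unknowns: 6 node voltages V₁..V_6 plus 2 source currents (V1, V2)
R1: Y=0.3215+0.000j on G[0,5]
C1: Y=0.000+0.004654j on G[2,5]
R2: Y=0.01580+0.000j on G[2,6]
L1: Y=0.000-0.2157j on G[2,1]
I1: z[6]−=1.16, z[2]+=1.16
I2: z[6]−=0.127, z[3]+=0.127
C2: Y=0.000+0.0005225j on G[0,5]
R3: Y=0.2451+0.000j on G[5,3]
R4: Y=0.04950+0.000j on G[4,3]
I3: z[0]−=0.18, z[1]+=0.18
I4: z[6]−=0.00296, z[3]+=0.00296
R5: Y=0.4237+0.000j on G[1,3]
C3: Y=0.000+0.02924j on G[3,0]
C4: Y=0.000+0.1233j on G[4,6]
V1: row V3−V2=5.23, i_V1 at 3,2
V2: row V0−V5=1.15, i_V2 at 0,5
solve → V1=-1.136+2.418j, V2=-5.627+0.1324j, V3=-0.3973+0.1324j, V4=-21.22-1.889j, V5=-1.150+0.000j, V6=-22.03+6.468j
aux → i_V1=-1.395+0.8478j, i_V2=-0.5536-0.01222j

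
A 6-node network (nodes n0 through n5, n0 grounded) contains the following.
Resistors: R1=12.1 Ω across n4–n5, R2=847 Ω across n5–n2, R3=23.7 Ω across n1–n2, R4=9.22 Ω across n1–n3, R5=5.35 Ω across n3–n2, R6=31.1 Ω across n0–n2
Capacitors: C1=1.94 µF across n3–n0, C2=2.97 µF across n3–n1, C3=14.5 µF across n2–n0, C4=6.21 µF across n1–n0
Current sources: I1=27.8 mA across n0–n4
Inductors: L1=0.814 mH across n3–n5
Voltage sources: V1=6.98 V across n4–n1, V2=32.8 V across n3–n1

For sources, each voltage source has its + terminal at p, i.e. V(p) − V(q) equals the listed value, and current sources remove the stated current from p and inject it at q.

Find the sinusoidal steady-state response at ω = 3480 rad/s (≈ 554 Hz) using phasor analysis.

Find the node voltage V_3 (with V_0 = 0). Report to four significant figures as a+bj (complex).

12.54+3.103j V

Apply KCL at each of the 5 non-ground nodes and solve the resulting linear system.
Node n1: branches {R3, R4, C2, C4, V1, V2} → V_1 = -20.26+3.103j
Node n2: branches {R2, R3, R5, C3, R6} → V_2 = 6.019+1.540j
Node n3: branches {C1, R4, C2, L1, R5, V2} → V_3 = 12.54+3.103j
Node n4: branches {R1, I1, V1} → V_4 = -13.28+3.103j
Node n5: branches {R1, R2, L1} → V_5 = 11.18-2.641j
Source currents: i(V1)=2.049-0.4747j, i(V2)=-6.783-0.2362j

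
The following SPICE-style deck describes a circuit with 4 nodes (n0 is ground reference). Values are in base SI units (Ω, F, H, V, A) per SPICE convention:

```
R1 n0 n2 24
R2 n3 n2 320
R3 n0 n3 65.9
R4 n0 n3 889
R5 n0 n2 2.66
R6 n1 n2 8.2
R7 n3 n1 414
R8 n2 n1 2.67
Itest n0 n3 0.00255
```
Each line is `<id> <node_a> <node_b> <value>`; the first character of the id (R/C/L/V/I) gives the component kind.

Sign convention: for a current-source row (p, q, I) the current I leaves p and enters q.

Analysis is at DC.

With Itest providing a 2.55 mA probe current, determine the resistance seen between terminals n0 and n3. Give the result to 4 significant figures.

R_eq = 45.96 Ω

Apply KCL at each of the 3 non-ground nodes and solve the resulting linear system.
Node n1: branches {R6, R7, R8} → V_1 = 0.002092
Node n2: branches {R1, R2, R5, R6, R8} → V_2 = 0.001531
Node n3: branches {R2, R3, R4, R7, Itest} → V_3 = 0.1172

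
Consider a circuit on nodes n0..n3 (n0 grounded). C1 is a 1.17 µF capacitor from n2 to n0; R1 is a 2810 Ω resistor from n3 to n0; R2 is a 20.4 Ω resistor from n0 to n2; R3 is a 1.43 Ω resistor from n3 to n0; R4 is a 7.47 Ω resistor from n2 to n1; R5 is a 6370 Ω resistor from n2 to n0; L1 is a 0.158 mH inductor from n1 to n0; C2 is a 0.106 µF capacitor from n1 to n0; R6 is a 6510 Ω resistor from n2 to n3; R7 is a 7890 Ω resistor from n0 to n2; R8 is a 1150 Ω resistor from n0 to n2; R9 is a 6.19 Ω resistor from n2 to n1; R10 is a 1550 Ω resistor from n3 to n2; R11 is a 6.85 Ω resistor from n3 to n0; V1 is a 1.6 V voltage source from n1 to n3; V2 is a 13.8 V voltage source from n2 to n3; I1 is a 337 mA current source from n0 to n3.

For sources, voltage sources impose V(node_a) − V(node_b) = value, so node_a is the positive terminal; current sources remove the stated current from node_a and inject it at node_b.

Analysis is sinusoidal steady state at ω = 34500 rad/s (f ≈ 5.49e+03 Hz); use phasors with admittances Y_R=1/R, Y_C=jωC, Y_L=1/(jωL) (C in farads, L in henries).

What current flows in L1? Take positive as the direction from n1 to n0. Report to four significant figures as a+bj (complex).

-0.06492-0.2308j A

Apply KCL at each of the 3 non-ground nodes and solve the resulting linear system.
Node n1: branches {R4, L1, C2, R9, V1} → V_1 = 1.258-0.3539j
Node n2: branches {C1, R2, R4, R5, R6, R7, R8, R9, R10, V2} → V_2 = 13.46-0.3539j
Node n3: branches {R1, R3, R6, R10, R11, V1, V2, I1} → V_3 = -0.3416-0.3539j
Source currents: i(V1)=3.668+0.2262j, i(V2)=-4.305-0.5255j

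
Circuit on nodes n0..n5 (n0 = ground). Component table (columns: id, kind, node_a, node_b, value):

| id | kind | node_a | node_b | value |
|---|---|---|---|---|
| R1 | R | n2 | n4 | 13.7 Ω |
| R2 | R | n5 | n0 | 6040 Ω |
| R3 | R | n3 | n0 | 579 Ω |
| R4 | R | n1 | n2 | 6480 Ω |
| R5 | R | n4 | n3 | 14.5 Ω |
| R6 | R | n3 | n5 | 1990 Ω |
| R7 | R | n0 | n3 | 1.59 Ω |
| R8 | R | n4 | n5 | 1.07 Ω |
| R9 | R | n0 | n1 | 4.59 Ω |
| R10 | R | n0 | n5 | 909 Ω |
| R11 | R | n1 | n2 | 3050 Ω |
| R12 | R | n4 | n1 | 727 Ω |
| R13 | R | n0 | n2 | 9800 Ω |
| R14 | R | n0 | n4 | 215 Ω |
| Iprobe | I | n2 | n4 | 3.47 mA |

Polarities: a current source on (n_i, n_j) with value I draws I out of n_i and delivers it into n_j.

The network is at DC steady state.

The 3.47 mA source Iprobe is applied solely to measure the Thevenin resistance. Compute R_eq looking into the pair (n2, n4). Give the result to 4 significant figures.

Element admittances at DC:
  Y(R1) = 0.07299 S between n2,n4
  Y(R2) = 0.0001656 S between n5,n0
  Y(R3) = 0.001727 S between n3,n0
  Y(R4) = 0.0001543 S between n1,n2
  Y(R5) = 0.06897 S between n4,n3
  Y(R6) = 0.0005025 S between n3,n5
  Y(R7) = 0.6289 S between n0,n3
  Y(R8) = 0.9346 S between n4,n5
  Y(R9) = 0.2179 S between n0,n1
  Y(R10) = 0.001100 S between n0,n5
  Y(R11) = 0.0003279 S between n1,n2
  Y(R12) = 0.001376 S between n4,n1
  Y(R13) = 0.0001020 S between n0,n2
  Y(R14) = 0.004651 S between n0,n4
  Iprobe: injects 0.00347 A into n4 (from n2)
Assemble and solve the 5×5 MNA system:
  V(n1)=-0.0001002  V(n2)=-0.04678  V(n3)=3.855e-05  V(n4)=0.0003885  V(n5)=0.0003878

R_eq = 13.59 Ω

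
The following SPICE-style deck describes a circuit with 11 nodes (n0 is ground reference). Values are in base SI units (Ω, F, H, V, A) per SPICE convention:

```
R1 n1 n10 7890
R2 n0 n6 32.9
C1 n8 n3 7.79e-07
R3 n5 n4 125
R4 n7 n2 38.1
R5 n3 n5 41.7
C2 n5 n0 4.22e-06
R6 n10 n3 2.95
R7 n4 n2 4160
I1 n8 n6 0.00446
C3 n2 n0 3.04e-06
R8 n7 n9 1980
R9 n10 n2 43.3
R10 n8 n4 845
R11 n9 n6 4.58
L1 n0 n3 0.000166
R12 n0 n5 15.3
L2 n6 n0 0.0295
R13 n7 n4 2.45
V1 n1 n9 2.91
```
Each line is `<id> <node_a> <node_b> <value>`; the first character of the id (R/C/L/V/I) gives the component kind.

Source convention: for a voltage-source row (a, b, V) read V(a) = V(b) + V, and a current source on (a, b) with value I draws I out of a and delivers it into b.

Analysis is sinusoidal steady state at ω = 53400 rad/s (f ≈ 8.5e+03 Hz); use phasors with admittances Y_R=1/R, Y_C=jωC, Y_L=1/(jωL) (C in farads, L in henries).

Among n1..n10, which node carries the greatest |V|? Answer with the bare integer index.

Apply KCL at each of the 10 non-ground nodes and solve the resulting linear system.
Node n1: branches {R1, V1} → V_1 = 3.040+0.002601j
Node n2: branches {R4, R7, C3, R9} → V_2 = -0.004070+0.0007073j
Node n3: branches {C1, R5, R6, L1} → V_3 = -0.01260-0.03260j
Node n4: branches {R3, R7, R10, R13} → V_4 = -0.002429+0.003086j
Node n5: branches {R3, R5, C2, R12} → V_5 = -0.003351-2.058e-05j
Node n6: branches {R2, I1, R11, L2} → V_6 = 0.1318+0.002620j
Node n7: branches {R4, R8, R13} → V_7 = -0.002374+0.002942j
Node n8: branches {C1, I1, R10} → V_8 = -0.01462+0.07427j
Node n9: branches {R8, R11, V1} → V_9 = 0.1297+0.002601j
Node n10: branches {R1, R6, R9} → V_10 = -0.01099-0.03046j
Source currents: i(V1)=-0.0003867-4.191e-06j

1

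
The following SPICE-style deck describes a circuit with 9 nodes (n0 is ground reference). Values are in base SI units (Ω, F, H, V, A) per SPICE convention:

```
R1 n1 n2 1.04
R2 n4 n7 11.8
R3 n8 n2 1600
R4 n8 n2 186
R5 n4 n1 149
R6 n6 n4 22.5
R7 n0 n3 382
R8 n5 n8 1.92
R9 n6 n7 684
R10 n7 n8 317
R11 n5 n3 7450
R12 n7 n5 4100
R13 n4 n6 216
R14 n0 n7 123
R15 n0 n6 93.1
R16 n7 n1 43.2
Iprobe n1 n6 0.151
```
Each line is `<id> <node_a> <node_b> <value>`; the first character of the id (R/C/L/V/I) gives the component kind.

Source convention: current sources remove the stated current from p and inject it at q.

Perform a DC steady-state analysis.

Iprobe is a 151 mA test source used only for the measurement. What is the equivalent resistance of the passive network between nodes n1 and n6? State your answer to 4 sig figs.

Element admittances at DC:
  Y(R1) = 0.9615 S between n1,n2
  Y(R2) = 0.08475 S between n4,n7
  Y(R3) = 0.0006250 S between n8,n2
  Y(R4) = 0.005376 S between n8,n2
  Y(R5) = 0.006711 S between n4,n1
  Y(R6) = 0.04444 S between n6,n4
  Y(R7) = 0.002618 S between n0,n3
  Y(R8) = 0.5208 S between n5,n8
  Y(R9) = 0.001462 S between n6,n7
  Y(R10) = 0.003155 S between n7,n8
  Y(R11) = 0.0001342 S between n5,n3
  Y(R12) = 0.0002439 S between n7,n5
  Y(R13) = 0.004630 S between n4,n6
  Y(R14) = 0.008130 S between n0,n7
  Y(R15) = 0.01074 S between n0,n6
  Y(R16) = 0.02315 S between n7,n1
  Iprobe: injects 0.151 A into n6 (from n1)
Assemble and solve the 8×8 MNA system:
  V(n1)=-6.543  V(n2)=-6.532  V(n3)=-0.2365  V(n4)=-0.9918  V(n5)=-4.849  V(n6)=1.621  V(n7)=-2.065  V(n8)=-4.851

R_eq = 54.06 Ω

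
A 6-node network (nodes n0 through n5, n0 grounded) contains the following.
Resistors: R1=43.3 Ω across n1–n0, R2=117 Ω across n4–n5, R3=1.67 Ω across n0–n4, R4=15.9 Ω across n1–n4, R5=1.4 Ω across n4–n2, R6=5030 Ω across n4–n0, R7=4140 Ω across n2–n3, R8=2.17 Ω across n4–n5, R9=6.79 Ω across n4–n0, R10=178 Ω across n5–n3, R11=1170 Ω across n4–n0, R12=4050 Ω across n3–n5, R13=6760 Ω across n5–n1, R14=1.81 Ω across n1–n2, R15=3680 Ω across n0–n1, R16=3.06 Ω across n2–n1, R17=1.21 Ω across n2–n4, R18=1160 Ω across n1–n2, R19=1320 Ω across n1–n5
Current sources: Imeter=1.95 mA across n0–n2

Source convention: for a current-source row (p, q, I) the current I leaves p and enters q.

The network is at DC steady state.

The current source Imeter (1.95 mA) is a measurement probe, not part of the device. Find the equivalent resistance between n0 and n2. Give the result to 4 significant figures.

Apply KCL at each of the 5 non-ground nodes and solve the resulting linear system.
Node n1: branches {R1, R4, R13, R14, R15, R16, R18, R19} → V_1 = 0.003505
Node n2: branches {R5, R7, R14, R16, R17, R18, Imeter} → V_2 = 0.003671
Node n3: branches {R7, R10, R12} → V_3 = 0.002549
Node n4: branches {R2, R3, R4, R5, R6, R8, R9, R11, R17} → V_4 = 0.002500
Node n5: branches {R2, R8, R10, R12, R13, R19} → V_5 = 0.002503

R_eq = 1.883 Ω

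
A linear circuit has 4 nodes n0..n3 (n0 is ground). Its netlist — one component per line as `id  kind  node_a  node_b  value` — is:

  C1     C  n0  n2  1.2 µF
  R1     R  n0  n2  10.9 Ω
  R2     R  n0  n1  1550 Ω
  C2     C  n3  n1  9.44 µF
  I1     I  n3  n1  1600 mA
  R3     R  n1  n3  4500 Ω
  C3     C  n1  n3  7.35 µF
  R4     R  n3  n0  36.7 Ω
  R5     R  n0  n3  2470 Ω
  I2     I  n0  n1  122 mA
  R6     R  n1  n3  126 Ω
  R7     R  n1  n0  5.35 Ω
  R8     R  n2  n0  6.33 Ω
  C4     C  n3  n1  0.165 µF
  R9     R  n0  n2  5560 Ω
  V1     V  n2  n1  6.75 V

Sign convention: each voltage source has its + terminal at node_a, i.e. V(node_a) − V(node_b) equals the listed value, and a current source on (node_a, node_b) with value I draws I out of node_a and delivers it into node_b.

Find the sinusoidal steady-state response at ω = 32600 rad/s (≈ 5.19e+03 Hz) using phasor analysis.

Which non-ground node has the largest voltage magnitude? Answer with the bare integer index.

Element admittances at ω=32600 rad/s:
  Y(C1) = 0.000+0.03912j S between n0,n2
  Y(R1) = 0.09174+0.000j S between n0,n2
  Y(R2) = 0.0006452+0.000j S between n0,n1
  Y(C2) = 0.000+0.3077j S between n3,n1
  I1: injects 1.6 A into n1 (from n3)
  Y(R3) = 0.0002222+0.000j S between n1,n3
  Y(C3) = 0.000+0.2396j S between n1,n3
  Y(R4) = 0.02725+0.000j S between n3,n0
  Y(R5) = 0.0004049+0.000j S between n0,n3
  I2: injects 0.122 A into n1 (from n0)
  Y(R6) = 0.007937+0.000j S between n1,n3
  Y(R7) = 0.1869+0.000j S between n1,n0
  Y(R8) = 0.1580+0.000j S between n2,n0
  Y(C4) = 0.000+0.005379j S between n3,n1
  Y(R9) = 0.0001799+0.000j S between n0,n2
  V1: constraint V(n2)−V(n1) = 6.75
Assemble and solve the 4×4 MNA system:
  V(n1)=-3.393-0.4438j  V(n2)=3.357-0.4438j  V(n3)=-3.546+2.271j
  i(V1)=-0.8564-0.02043j

3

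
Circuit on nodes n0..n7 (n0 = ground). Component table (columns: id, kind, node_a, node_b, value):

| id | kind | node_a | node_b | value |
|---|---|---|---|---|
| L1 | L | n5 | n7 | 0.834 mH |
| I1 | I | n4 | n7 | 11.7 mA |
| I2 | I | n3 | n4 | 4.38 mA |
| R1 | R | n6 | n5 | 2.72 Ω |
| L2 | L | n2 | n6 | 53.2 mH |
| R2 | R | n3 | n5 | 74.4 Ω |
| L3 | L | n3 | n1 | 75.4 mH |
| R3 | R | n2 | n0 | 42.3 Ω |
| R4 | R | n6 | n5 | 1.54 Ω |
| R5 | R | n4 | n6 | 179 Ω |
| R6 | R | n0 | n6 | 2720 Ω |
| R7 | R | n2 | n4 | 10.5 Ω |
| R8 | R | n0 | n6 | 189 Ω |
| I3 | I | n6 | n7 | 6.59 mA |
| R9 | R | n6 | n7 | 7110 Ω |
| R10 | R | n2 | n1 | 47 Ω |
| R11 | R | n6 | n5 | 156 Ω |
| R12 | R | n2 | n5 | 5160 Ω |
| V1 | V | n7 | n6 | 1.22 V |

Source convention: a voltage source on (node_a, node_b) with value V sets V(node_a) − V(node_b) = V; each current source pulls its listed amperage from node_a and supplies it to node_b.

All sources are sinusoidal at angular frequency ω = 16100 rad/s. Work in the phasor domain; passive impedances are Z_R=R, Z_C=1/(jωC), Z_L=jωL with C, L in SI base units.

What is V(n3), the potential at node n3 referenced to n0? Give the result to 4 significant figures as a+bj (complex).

0.2149+0.01976j V

Apply KCL at each of the 7 non-ground nodes and solve the resulting linear system.
Node n1: branches {L3, R10} → V_1 = -0.1277-0.03412j
Node n2: branches {L2, R3, R7, R10, R12} → V_2 = -0.1298-0.02086j
Node n3: branches {I2, R2, L3} → V_3 = 0.2149+0.01976j
Node n4: branches {I1, I2, R5, R7} → V_4 = -0.1651-0.01487j
Node n5: branches {L1, R1, R2, R4, R11, R12} → V_5 = 0.5441-0.001235j
Node n6: branches {R1, L2, R4, R5, R6, R8, I3, R9, R11, V1} → V_6 = 0.5421+0.08713j
Node n7: branches {L1, I1, I3, R9, V1} → V_7 = 1.762+0.08713j
Source currents: i(V1)=0.01154+0.09071j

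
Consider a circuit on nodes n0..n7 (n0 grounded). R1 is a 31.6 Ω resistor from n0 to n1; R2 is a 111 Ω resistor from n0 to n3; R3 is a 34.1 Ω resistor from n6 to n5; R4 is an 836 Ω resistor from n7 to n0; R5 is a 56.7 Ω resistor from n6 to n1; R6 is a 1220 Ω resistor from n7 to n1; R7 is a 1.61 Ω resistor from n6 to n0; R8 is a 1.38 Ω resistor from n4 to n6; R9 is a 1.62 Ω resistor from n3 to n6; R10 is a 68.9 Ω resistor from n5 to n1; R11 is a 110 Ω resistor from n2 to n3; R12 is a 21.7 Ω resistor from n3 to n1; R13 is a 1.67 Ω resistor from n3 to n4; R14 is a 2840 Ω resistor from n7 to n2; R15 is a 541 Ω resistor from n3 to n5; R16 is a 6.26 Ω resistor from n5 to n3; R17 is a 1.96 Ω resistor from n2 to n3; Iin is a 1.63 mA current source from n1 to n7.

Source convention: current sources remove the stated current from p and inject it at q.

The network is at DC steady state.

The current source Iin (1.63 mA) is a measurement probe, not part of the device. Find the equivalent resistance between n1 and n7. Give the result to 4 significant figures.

R_eq = 426.4 Ω

MNA unknowns: 7 node voltages V₁..V_7
R1: Y=0.03165 on G[0,1]
R2: Y=0.009009 on G[0,3]
R3: Y=0.02933 on G[6,5]
R4: Y=0.001196 on G[7,0]
R5: Y=0.01764 on G[6,1]
R6: Y=0.0008197 on G[7,1]
R7: Y=0.6211 on G[6,0]
R8: Y=0.7246 on G[4,6]
R9: Y=0.6173 on G[3,6]
R10: Y=0.01451 on G[5,1]
R11: Y=0.009091 on G[2,3]
R12: Y=0.04608 on G[3,1]
R13: Y=0.5988 on G[3,4]
R14: Y=0.0003521 on G[7,2]
R15: Y=0.001848 on G[3,5]
R16: Y=0.1597 on G[5,3]
R17: Y=0.5102 on G[2,3]
Iin: z[1]−=0.00163, z[7]+=0.00163
solve → V1=-0.01044, V2=-0.0006039, V3=-0.001069, V4=-0.0009056, V5=-0.001688, V6=-0.0007709, V7=0.6847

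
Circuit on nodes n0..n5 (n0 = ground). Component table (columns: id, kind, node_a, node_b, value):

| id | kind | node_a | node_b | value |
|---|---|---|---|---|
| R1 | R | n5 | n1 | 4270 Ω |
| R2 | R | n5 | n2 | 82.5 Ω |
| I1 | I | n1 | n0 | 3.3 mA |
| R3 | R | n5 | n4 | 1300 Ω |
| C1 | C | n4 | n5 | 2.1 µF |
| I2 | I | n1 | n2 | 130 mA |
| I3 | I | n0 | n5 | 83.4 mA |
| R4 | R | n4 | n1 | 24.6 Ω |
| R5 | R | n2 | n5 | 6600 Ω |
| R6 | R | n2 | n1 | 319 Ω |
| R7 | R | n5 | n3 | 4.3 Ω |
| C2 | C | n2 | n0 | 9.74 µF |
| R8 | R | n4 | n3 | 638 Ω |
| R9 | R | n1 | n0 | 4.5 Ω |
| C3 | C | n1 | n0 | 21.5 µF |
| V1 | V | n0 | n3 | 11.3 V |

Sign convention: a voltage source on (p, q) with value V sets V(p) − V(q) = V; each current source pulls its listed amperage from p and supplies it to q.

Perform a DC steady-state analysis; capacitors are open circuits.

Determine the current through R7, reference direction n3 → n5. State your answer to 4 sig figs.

-0.2203 A

Element admittances at DC:
  Y(R1) = 0.0002342 S between n5,n1
  Y(R2) = 0.01212 S between n5,n2
  I1: injects 0.0033 A into n0 (from n1)
  Y(R3) = 0.0007692 S between n5,n4
  Y(C1) = 0.000 S between n4,n5
  I2: injects 0.13 A into n2 (from n1)
  I3: injects 0.0834 A into n5 (from n0)
  Y(R4) = 0.04065 S between n4,n1
  Y(R5) = 0.0001515 S between n2,n5
  Y(R6) = 0.003135 S between n2,n1
  Y(R7) = 0.2326 S between n5,n3
  Y(C2) = 0.000 S between n2,n0
  Y(R8) = 0.001567 S between n4,n3
  Y(R9) = 0.2222 S between n1,n0
  Y(C3) = 0.000 S between n1,n0
  V1: constraint V(n0)−V(n3) = 11.3
Assemble and solve the 6×6 MNA system:
  V(n1)=-0.7017  V(n2)=0.04831  V(n3)=-11.30  V(n4)=-1.261  V(n5)=-10.35
  i(V1)=-0.2360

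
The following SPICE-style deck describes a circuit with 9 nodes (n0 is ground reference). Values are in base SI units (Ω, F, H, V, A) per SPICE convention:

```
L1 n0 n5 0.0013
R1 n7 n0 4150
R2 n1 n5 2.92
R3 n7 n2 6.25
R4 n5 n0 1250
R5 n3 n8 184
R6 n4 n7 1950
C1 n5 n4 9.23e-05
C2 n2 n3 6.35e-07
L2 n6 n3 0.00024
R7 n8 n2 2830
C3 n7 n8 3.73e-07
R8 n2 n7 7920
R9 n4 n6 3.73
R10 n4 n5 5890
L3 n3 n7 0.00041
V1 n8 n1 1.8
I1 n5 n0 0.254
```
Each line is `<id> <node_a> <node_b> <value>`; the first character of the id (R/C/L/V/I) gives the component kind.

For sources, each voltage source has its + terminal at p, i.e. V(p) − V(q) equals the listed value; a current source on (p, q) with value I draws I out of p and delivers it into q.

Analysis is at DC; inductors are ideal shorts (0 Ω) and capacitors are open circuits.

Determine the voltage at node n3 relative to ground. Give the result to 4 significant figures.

Apply KCL at each of the 8 non-ground nodes and solve the resulting linear system.
Node n1: branches {R2, V1} → V_1 = -0.002013
Node n2: branches {R3, C2, R7, R8} → V_2 = 1.679
Node n3: branches {R5, C2, L2, L3} → V_3 = 1.679
Node n4: branches {R6, C1, R9, R10} → V_4 = 1.678
Node n5: branches {L1, R2, R4, C1, R10, I1} → V_5 = 0.000
Node n6: branches {L2, R9} → V_6 = 1.679
Node n7: branches {R1, R3, R6, C3, R8, L3} → V_7 = 1.679
Node n8: branches {R5, R7, C3, V1} → V_8 = 1.798
Source currents: i(L1)=0.2544, i(L2)=-0.0002843, i(L3)=0.0003631, i(V1)=-0.0006894

1.679 V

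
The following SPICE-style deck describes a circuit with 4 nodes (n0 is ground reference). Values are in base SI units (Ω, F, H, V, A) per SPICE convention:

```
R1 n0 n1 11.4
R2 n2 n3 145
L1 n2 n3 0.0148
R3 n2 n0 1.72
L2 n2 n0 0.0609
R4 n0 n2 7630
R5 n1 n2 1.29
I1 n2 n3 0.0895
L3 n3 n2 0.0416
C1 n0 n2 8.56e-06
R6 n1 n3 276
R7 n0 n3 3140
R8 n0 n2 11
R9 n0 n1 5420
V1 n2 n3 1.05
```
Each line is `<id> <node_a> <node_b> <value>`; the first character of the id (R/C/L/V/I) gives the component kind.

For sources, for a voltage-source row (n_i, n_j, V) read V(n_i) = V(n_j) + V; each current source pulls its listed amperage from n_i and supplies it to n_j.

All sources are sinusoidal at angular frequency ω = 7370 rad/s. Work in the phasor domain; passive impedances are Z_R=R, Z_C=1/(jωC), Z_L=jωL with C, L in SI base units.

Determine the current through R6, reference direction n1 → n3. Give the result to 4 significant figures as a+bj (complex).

0.003788+2.832e-08j A

Element admittances at ω=7370 rad/s:
  Y(R1) = 0.08772+0.000j S between n0,n1
  Y(R2) = 0.006897+0.000j S between n2,n3
  Y(L1) = 0.000-0.009168j S between n2,n3
  Y(R3) = 0.5814+0.000j S between n2,n0
  Y(L2) = 0.000-0.002228j S between n2,n0
  Y(R4) = 0.0001311+0.000j S between n0,n2
  Y(R5) = 0.7752+0.000j S between n1,n2
  I1: injects 0.0895 A into n3 (from n2)
  Y(L3) = 0.000-0.003262j S between n3,n2
  Y(C1) = 0.000+0.06309j S between n0,n2
  Y(R6) = 0.003623+0.000j S between n1,n3
  Y(R7) = 0.0003185+0.000j S between n0,n3
  Y(R8) = 0.09091+0.000j S between n0,n2
  Y(R9) = 0.0001845+0.000j S between n0,n1
  V1: constraint V(n2)−V(n3) = 1.05
Assemble and solve the 4×4 MNA system:
  V(n1)=-0.003534-6.924e-05j  V(n2)=0.0009519-7.706e-05j  V(n3)=-1.049-7.706e-05j
  i(V1)=-0.1009+0.01305j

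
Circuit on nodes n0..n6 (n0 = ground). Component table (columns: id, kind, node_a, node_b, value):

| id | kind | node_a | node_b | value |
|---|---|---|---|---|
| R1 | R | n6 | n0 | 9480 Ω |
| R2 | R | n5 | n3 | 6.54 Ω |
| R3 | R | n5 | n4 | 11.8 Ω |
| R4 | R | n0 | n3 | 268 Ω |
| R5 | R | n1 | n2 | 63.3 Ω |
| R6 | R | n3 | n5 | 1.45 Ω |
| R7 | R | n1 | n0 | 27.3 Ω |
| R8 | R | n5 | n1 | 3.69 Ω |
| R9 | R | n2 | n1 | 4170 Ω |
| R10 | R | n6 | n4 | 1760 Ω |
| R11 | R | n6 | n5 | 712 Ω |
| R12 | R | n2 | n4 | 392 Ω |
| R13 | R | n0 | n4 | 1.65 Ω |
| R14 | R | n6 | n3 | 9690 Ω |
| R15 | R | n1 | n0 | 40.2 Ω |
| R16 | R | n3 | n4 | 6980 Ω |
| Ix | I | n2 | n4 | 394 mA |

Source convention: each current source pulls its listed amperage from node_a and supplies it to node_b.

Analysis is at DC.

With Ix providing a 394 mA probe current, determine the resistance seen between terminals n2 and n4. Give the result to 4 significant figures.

R_eq = 59.77 Ω

Element admittances at DC:
  Y(R1) = 0.0001055 S between n6,n0
  Y(R2) = 0.1529 S between n5,n3
  Y(R3) = 0.08475 S between n5,n4
  Y(R4) = 0.003731 S between n0,n3
  Y(R5) = 0.01580 S between n1,n2
  Y(R6) = 0.6897 S between n3,n5
  Y(R7) = 0.03663 S between n1,n0
  Y(R8) = 0.2710 S between n5,n1
  Y(R9) = 0.0002398 S between n2,n1
  Y(R10) = 0.0005682 S between n6,n4
  Y(R11) = 0.001404 S between n6,n5
  Y(R12) = 0.002551 S between n2,n4
  Y(R13) = 0.6061 S between n0,n4
  Y(R14) = 0.0001032 S between n6,n3
  Y(R15) = 0.02488 S between n1,n0
  Y(R16) = 0.0001433 S between n3,n4
  Ix: injects 0.394 A into n4 (from n2)
Assemble and solve the 6×6 MNA system:
  V(n1)=-2.467  V(n2)=-23.29  V(n3)=-1.787  V(n4)=0.2616  V(n5)=-1.795  V(n6)=-1.172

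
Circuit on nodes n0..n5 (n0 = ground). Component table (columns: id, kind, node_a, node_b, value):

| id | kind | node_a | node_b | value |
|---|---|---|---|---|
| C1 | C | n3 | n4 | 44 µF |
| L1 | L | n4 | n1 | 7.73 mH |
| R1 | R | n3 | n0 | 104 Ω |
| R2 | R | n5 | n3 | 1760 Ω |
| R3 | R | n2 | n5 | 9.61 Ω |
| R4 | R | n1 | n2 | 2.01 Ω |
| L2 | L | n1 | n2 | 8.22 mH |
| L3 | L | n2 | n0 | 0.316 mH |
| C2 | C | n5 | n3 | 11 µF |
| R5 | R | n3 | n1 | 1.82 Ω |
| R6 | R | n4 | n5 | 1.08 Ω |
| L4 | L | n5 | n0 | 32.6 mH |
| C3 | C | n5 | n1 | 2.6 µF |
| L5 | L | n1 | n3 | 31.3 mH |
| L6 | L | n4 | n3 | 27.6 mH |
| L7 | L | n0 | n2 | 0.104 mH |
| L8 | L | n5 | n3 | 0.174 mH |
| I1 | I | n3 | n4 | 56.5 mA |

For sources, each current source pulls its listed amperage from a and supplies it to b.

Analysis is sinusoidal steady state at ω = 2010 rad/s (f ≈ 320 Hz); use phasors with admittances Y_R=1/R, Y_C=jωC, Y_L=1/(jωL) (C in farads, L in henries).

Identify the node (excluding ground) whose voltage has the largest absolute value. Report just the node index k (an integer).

Apply KCL at each of the 5 non-ground nodes and solve the resulting linear system.
Node n1: branches {L1, R4, L2, R5, C3, L5} → V_1 = 0.0002715-0.004036j
Node n2: branches {R3, R4, L2, L3, L7} → V_2 = 2.439e-06-4.207e-05j
Node n3: branches {C1, R1, R2, C2, R5, L5, L6, L8, I1} → V_3 = -0.002434-0.0008180j
Node n4: branches {C1, L1, R6, L6, I1} → V_4 = 0.05939+0.01847j
Node n5: branches {R2, R3, C2, R6, L4, C3, L8} → V_5 = -0.001531+0.01906j

4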